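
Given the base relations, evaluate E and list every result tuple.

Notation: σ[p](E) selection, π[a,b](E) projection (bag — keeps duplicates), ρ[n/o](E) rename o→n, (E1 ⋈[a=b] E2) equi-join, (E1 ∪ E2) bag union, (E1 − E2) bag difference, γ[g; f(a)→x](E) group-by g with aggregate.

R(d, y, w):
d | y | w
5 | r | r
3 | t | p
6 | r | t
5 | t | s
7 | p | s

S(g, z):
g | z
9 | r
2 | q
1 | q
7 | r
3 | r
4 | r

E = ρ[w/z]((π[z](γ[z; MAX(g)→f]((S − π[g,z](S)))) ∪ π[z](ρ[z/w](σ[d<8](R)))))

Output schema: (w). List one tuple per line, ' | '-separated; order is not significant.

Per-node cardinality:
  S → 6
  S → 6
  π[g,z](S) → 6
  (S − π[g,z](S)) → 0
  γ[z; MAX(g)→f]((S − π[g,z](S))) → 0
  π[z](γ[z; MAX(g)→f]((S − π[g,z](S)))) → 0
  R → 5
  σ[d<8](R) → 5
  ρ[z/w](σ[d<8](R)) → 5
  π[z](ρ[z/w](σ[d<8](R))) → 5
  (π[z](γ[z; MAX(g)→f]((S − π[g,z](S)))) ∪ π[z](ρ[z/w](σ[d<8](R)))) → 5
  ρ[w/z]((π[z](γ[z; MAX(g)→f]((S − π[g,z](S)))) ∪ π[z](ρ[z/w](σ[d<8](R))))) → 5

== RESULT ==
w
p
r
s
s
t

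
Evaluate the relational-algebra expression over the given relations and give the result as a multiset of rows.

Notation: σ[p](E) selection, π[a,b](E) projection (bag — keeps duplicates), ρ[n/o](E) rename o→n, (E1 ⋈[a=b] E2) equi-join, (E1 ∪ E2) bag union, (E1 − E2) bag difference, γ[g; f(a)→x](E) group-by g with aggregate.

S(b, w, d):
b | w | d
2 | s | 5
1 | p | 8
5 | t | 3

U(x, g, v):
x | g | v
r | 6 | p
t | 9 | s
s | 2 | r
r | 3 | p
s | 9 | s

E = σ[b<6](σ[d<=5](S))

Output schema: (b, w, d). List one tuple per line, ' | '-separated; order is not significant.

Subexpression sizes:
  S → 3
  σ[d<=5](S) → 2
  σ[b<6](σ[d<=5](S)) → 2

== RESULT ==
b | w | d
2 | s | 5
5 | t | 3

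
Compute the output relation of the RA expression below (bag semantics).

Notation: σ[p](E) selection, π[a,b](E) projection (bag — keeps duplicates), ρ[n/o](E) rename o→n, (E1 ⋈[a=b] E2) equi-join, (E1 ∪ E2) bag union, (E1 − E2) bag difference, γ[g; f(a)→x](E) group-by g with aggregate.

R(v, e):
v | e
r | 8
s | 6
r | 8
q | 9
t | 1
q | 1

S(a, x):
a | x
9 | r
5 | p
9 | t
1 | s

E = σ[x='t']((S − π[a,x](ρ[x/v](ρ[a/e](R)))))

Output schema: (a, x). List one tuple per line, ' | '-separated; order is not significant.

Per-node cardinality:
  S → 4
  R → 6
  ρ[a/e](R) → 6
  ρ[x/v](ρ[a/e](R)) → 6
  π[a,x](ρ[x/v](ρ[a/e](R))) → 6
  (S − π[a,x](ρ[x/v](ρ[a/e](R)))) → 4
  σ[x='t']((S − π[a,x](ρ[x/v](ρ[a/e](R))))) → 1

== RESULT ==
a | x
9 | t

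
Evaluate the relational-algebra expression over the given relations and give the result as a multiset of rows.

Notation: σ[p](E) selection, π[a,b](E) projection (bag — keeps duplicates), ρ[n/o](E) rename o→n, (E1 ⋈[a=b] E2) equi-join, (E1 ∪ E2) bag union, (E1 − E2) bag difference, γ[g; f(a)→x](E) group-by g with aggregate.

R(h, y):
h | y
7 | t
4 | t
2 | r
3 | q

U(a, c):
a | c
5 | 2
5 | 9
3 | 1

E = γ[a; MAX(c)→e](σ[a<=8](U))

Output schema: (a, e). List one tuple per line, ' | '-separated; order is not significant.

Stepwise |·|:
  U → 3
  σ[a<=8](U) → 3
  γ[a; MAX(c)→e](σ[a<=8](U)) → 2

== RESULT ==
a | e
3 | 1
5 | 9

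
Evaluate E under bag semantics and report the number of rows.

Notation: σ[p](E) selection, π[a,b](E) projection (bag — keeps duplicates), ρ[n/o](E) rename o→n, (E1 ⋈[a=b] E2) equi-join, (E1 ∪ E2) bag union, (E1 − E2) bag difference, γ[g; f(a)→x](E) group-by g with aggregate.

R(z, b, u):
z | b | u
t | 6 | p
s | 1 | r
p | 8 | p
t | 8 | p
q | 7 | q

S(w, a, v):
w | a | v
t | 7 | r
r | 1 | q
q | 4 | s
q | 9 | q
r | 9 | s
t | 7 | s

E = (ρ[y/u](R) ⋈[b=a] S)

Stepwise |·|:
  R → 5
  ρ[y/u](R) → 5
  S → 6
  (ρ[y/u](R) ⋈[b=a] S) → 3

|E| = 3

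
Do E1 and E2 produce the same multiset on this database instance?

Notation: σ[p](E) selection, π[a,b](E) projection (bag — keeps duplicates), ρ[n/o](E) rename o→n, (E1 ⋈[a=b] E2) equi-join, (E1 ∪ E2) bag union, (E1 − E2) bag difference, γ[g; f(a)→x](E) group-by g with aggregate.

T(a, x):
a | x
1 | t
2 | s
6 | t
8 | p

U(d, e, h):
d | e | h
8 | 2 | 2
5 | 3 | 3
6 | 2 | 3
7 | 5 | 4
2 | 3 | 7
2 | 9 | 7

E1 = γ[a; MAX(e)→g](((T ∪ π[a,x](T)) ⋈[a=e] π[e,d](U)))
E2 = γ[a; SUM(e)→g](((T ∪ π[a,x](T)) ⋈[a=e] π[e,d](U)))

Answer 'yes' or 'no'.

E1 subexpression sizes:
  T → 4
  T → 4
  π[a,x](T) → 4
  (T ∪ π[a,x](T)) → 8
  U → 6
  π[e,d](U) → 6
  ((T ∪ π[a,x](T)) ⋈[a=e] π[e,d](U)) → 4
  γ[a; MAX(e)→g](((T ∪ π[a,x](T)) ⋈[a=e] π[e,d](U))) → 1
E2 subexpression sizes:
  T → 4
  T → 4
  π[a,x](T) → 4
  (T ∪ π[a,x](T)) → 8
  U → 6
  π[e,d](U) → 6
  ((T ∪ π[a,x](T)) ⋈[a=e] π[e,d](U)) → 4
  γ[a; SUM(e)→g](((T ∪ π[a,x](T)) ⋈[a=e] π[e,d](U))) → 1

E1 result:
a | g
2 | 2
E2 result:
a | g
2 | 8
Witness: (2, 8) appears 0× in E1 but 1× in E2.

no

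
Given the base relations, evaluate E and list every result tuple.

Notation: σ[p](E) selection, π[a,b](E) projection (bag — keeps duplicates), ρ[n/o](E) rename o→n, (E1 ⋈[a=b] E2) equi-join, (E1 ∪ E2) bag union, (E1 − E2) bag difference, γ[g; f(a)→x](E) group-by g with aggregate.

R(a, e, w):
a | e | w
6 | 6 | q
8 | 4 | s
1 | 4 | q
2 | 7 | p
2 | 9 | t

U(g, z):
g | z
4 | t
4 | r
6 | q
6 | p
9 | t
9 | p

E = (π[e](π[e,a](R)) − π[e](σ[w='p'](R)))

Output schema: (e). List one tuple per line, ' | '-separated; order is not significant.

Stepwise |·|:
  R → 5
  π[e,a](R) → 5
  π[e](π[e,a](R)) → 5
  R → 5
  σ[w='p'](R) → 1
  π[e](σ[w='p'](R)) → 1
  (π[e](π[e,a](R)) − π[e](σ[w='p'](R))) → 4

== RESULT ==
e
4
4
6
9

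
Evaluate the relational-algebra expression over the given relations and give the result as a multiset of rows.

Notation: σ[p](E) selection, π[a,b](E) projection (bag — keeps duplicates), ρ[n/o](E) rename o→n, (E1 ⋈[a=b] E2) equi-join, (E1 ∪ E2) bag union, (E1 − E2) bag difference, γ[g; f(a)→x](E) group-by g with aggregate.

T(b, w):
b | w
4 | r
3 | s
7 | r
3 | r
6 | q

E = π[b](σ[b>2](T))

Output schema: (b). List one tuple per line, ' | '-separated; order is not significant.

Per-node cardinality:
  T → 5
  σ[b>2](T) → 5
  π[b](σ[b>2](T)) → 5

== RESULT ==
b
3
3
4
6
7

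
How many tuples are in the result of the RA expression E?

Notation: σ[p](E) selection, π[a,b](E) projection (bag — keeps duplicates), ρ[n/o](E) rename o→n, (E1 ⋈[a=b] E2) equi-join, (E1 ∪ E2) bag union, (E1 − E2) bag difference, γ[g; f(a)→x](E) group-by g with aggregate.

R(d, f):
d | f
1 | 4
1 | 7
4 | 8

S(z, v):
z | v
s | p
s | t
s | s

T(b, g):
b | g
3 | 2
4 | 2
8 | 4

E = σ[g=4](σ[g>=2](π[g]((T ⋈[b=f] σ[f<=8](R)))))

Per-node cardinality:
  T → 3
  R → 3
  σ[f<=8](R) → 3
  (T ⋈[b=f] σ[f<=8](R)) → 2
  π[g]((T ⋈[b=f] σ[f<=8](R))) → 2
  σ[g>=2](π[g]((T ⋈[b=f] σ[f<=8](R)))) → 2
  σ[g=4](σ[g>=2](π[g]((T ⋈[b=f] σ[f<=8](R))))) → 1

|E| = 1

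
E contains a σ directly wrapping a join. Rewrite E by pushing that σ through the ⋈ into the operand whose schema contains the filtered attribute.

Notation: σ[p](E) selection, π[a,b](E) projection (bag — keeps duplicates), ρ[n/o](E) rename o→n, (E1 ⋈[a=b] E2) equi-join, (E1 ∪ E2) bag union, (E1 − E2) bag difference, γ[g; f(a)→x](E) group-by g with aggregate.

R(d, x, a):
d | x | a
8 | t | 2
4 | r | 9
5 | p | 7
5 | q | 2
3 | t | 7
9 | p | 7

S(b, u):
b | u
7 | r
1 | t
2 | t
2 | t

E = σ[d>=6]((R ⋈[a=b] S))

σ filters on d, owned by the left side.
E' = (σ[d>=6](R) ⋈[a=b] S)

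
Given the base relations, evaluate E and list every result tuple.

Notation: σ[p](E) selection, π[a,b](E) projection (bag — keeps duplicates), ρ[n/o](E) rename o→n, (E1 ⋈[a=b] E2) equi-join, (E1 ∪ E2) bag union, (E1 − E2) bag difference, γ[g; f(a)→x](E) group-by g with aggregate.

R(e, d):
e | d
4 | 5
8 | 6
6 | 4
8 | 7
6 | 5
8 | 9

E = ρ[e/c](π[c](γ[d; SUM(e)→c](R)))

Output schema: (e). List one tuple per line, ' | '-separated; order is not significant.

Subexpression sizes:
  R → 6
  γ[d; SUM(e)→c](R) → 5
  π[c](γ[d; SUM(e)→c](R)) → 5
  ρ[e/c](π[c](γ[d; SUM(e)→c](R))) → 5

== RESULT ==
e
6
8
8
8
10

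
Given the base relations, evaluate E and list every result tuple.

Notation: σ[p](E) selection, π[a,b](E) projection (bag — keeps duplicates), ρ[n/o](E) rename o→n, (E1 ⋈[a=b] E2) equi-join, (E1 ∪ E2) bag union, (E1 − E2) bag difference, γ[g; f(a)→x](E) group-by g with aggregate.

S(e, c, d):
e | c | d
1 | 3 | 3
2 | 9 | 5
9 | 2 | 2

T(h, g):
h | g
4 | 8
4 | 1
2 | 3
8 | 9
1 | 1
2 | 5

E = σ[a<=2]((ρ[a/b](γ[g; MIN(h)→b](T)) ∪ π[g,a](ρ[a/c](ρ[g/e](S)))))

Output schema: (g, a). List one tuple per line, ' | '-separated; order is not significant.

Row counts bottom-up:
  T → 6
  γ[g; MIN(h)→b](T) → 5
  ρ[a/b](γ[g; MIN(h)→b](T)) → 5
  S → 3
  ρ[g/e](S) → 3
  ρ[a/c](ρ[g/e](S)) → 3
  π[g,a](ρ[a/c](ρ[g/e](S))) → 3
  (ρ[a/b](γ[g; MIN(h)→b](T)) ∪ π[g,a](ρ[a/c](ρ[g/e](S)))) → 8
  σ[a<=2]((ρ[a/b](γ[g; MIN(h)→b](T)) ∪ π[g,a](ρ[a/c](ρ[g/e](S))))) → 4

== RESULT ==
g | a
1 | 1
3 | 2
5 | 2
9 | 2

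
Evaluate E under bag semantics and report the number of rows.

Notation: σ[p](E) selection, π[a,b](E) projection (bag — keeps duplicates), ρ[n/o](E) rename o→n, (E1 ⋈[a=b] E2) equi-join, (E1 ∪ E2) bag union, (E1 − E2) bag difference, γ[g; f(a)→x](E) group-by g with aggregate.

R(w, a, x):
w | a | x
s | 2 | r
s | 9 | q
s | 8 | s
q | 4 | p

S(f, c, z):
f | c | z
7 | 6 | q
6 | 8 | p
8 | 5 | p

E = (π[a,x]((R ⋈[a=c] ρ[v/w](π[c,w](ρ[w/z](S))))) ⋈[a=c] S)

Row counts bottom-up:
  R → 4
  S → 3
  ρ[w/z](S) → 3
  π[c,w](ρ[w/z](S)) → 3
  ρ[v/w](π[c,w](ρ[w/z](S))) → 3
  (R ⋈[a=c] ρ[v/w](π[c,w](ρ[w/z](S)))) → 1
  π[a,x]((R ⋈[a=c] ρ[v/w](π[c,w](ρ[w/z](S))))) → 1
  S → 3
  (π[a,x]((R ⋈[a=c] ρ[v/w](π[c,w](ρ[w/z](S))))) ⋈[a=c] S) → 1

|E| = 1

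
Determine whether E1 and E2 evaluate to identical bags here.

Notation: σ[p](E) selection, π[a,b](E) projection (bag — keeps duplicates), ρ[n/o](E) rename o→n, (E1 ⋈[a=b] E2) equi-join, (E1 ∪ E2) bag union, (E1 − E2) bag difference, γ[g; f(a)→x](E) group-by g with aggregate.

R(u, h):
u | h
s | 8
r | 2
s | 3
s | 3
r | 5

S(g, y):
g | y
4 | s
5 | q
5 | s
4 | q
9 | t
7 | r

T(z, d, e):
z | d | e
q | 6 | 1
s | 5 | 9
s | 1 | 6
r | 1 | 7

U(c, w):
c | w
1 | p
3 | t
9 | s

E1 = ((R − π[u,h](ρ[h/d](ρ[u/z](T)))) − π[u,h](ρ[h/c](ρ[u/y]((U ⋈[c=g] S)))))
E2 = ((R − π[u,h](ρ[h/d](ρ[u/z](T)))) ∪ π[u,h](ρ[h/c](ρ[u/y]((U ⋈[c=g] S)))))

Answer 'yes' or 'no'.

E1 per-node cardinality:
  R → 5
  T → 4
  ρ[u/z](T) → 4
  ρ[h/d](ρ[u/z](T)) → 4
  π[u,h](ρ[h/d](ρ[u/z](T))) → 4
  (R − π[u,h](ρ[h/d](ρ[u/z](T)))) → 5
  U → 3
  S → 6
  (U ⋈[c=g] S) → 1
  ρ[u/y]((U ⋈[c=g] S)) → 1
  ρ[h/c](ρ[u/y]((U ⋈[c=g] S))) → 1
  π[u,h](ρ[h/c](ρ[u/y]((U ⋈[c=g] S)))) → 1
  ((R − π[u,h](ρ[h/d](ρ[u/z](T)))) − π[u,h](ρ[h/c](ρ[u/y]((U ⋈[c=g] S))))) → 5
E2 per-node cardinality:
  R → 5
  T → 4
  ρ[u/z](T) → 4
  ρ[h/d](ρ[u/z](T)) → 4
  π[u,h](ρ[h/d](ρ[u/z](T))) → 4
  (R − π[u,h](ρ[h/d](ρ[u/z](T)))) → 5
  U → 3
  S → 6
  (U ⋈[c=g] S) → 1
  ρ[u/y]((U ⋈[c=g] S)) → 1
  ρ[h/c](ρ[u/y]((U ⋈[c=g] S))) → 1
  π[u,h](ρ[h/c](ρ[u/y]((U ⋈[c=g] S)))) → 1
  ((R − π[u,h](ρ[h/d](ρ[u/z](T)))) ∪ π[u,h](ρ[h/c](ρ[u/y]((U ⋈[c=g] S))))) → 6

E1 result:
u | h
r | 2
r | 5
s | 3
s | 3
s | 8
E2 result:
u | h
r | 2
r | 5
s | 3
s | 3
s | 8
t | 9
Witness: ('t', 9) appears 0× in E1 but 1× in E2.

no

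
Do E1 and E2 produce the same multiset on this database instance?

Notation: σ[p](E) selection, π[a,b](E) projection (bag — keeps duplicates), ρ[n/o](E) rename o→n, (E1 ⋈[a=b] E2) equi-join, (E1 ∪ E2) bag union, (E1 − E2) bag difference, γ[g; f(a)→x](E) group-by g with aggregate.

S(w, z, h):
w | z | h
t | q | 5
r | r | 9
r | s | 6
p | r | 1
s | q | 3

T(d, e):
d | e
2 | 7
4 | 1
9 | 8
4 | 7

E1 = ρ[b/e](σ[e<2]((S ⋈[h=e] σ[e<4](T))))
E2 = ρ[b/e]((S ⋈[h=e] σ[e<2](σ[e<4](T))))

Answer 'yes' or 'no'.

E1 row counts bottom-up:
  S → 5
  T → 4
  σ[e<4](T) → 1
  (S ⋈[h=e] σ[e<4](T)) → 1
  σ[e<2]((S ⋈[h=e] σ[e<4](T))) → 1
  ρ[b/e](σ[e<2]((S ⋈[h=e] σ[e<4](T)))) → 1
E2 row counts bottom-up:
  S → 5
  T → 4
  σ[e<4](T) → 1
  σ[e<2](σ[e<4](T)) → 1
  (S ⋈[h=e] σ[e<2](σ[e<4](T))) → 1
  ρ[b/e]((S ⋈[h=e] σ[e<2](σ[e<4](T)))) → 1

E1 and E2 produce the same multiset:
w | z | h | d | b
p | r | 1 | 4 | 1

yes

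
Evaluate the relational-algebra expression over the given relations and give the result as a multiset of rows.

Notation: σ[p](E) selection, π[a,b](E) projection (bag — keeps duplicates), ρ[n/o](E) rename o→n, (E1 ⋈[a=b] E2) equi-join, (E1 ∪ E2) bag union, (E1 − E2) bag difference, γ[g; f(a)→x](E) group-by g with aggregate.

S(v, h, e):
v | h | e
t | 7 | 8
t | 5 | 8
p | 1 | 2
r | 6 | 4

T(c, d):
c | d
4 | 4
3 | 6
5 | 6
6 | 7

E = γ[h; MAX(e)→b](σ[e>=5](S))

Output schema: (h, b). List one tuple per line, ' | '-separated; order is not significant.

Per-node cardinality:
  S → 4
  σ[e>=5](S) → 2
  γ[h; MAX(e)→b](σ[e>=5](S)) → 2

== RESULT ==
h | b
5 | 8
7 | 8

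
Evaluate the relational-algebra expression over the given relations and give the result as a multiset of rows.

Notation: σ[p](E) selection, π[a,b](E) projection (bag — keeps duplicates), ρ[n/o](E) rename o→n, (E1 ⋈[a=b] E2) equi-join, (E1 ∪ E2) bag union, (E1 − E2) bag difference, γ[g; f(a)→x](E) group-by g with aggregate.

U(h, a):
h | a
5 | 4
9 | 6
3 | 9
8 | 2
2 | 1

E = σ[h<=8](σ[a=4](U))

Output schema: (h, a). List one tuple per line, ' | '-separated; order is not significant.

Per-node cardinality:
  U → 5
  σ[a=4](U) → 1
  σ[h<=8](σ[a=4](U)) → 1

== RESULT ==
h | a
5 | 4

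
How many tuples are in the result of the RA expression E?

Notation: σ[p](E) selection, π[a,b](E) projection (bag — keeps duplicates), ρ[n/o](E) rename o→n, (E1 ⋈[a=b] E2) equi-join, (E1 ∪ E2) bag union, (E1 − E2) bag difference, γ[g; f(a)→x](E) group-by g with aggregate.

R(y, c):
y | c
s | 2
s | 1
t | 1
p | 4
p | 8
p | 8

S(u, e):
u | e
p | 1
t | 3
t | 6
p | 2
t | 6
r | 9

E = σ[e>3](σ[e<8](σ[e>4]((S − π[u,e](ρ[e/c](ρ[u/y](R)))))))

Subexpression sizes:
  S → 6
  R → 6
  ρ[u/y](R) → 6
  ρ[e/c](ρ[u/y](R)) → 6
  π[u,e](ρ[e/c](ρ[u/y](R))) → 6
  (S − π[u,e](ρ[e/c](ρ[u/y](R)))) → 6
  σ[e>4]((S − π[u,e](ρ[e/c](ρ[u/y](R))))) → 3
  σ[e<8](σ[e>4]((S − π[u,e](ρ[e/c](ρ[u/y](R)))))) → 2
  σ[e>3](σ[e<8](σ[e>4]((S − π[u,e](ρ[e/c](ρ[u/y](R))))))) → 2

|E| = 2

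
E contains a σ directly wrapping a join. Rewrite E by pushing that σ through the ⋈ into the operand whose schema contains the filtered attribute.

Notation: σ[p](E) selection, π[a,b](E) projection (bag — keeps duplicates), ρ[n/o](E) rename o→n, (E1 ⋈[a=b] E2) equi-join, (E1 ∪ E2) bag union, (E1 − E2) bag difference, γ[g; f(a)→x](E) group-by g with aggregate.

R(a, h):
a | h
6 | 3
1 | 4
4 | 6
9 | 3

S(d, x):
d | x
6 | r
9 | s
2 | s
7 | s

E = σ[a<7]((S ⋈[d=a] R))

σ filters on a, owned by the right side.
E' = (S ⋈[d=a] σ[a<7](R))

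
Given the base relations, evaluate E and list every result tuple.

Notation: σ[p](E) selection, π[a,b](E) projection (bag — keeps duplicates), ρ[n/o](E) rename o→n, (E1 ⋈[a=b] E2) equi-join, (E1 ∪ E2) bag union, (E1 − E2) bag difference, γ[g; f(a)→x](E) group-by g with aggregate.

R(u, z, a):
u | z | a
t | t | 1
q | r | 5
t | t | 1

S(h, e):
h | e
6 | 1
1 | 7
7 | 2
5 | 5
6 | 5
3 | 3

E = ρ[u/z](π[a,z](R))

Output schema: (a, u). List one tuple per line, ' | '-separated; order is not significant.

Stepwise |·|:
  R → 3
  π[a,z](R) → 3
  ρ[u/z](π[a,z](R)) → 3

== RESULT ==
a | u
1 | t
1 | t
5 | r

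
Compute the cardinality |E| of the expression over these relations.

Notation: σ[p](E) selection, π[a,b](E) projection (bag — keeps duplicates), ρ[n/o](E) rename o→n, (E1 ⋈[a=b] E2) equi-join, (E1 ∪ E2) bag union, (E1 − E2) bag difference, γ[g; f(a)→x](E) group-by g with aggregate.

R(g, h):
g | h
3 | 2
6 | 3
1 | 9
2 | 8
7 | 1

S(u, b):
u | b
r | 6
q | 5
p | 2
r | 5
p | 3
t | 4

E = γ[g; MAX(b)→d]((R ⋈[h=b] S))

Row counts bottom-up:
  R → 5
  S → 6
  (R ⋈[h=b] S) → 2
  γ[g; MAX(b)→d]((R ⋈[h=b] S)) → 2

|E| = 2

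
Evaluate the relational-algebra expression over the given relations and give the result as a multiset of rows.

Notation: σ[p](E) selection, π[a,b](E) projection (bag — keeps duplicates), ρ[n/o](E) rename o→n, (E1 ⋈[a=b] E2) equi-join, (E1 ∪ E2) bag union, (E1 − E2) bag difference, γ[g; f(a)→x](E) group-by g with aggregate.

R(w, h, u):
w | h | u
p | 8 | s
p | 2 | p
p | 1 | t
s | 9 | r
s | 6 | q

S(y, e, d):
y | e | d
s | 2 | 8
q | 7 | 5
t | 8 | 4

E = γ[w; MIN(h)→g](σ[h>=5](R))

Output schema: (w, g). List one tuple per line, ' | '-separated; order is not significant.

Row counts bottom-up:
  R → 5
  σ[h>=5](R) → 3
  γ[w; MIN(h)→g](σ[h>=5](R)) → 2

== RESULT ==
w | g
p | 8
s | 6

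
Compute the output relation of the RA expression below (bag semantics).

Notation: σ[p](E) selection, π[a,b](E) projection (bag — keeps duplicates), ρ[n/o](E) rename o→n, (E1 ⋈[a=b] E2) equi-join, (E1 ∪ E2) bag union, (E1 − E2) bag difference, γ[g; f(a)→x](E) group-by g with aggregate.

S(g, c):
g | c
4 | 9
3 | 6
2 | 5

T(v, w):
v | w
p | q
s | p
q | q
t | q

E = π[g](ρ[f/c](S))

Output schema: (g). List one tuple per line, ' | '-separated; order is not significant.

Per-node cardinality:
  S → 3
  ρ[f/c](S) → 3
  π[g](ρ[f/c](S)) → 3

== RESULT ==
g
2
3
4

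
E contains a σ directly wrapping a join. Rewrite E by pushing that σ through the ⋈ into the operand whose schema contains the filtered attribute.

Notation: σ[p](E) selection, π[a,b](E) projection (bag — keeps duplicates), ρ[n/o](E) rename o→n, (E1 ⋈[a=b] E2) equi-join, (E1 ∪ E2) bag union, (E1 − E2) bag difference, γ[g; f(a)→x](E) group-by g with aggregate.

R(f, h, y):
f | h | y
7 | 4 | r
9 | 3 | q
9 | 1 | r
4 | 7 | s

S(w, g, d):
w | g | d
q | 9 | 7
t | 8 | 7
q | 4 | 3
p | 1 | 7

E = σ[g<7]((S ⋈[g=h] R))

σ filters on g, owned by the left side.
E' = (σ[g<7](S) ⋈[g=h] R)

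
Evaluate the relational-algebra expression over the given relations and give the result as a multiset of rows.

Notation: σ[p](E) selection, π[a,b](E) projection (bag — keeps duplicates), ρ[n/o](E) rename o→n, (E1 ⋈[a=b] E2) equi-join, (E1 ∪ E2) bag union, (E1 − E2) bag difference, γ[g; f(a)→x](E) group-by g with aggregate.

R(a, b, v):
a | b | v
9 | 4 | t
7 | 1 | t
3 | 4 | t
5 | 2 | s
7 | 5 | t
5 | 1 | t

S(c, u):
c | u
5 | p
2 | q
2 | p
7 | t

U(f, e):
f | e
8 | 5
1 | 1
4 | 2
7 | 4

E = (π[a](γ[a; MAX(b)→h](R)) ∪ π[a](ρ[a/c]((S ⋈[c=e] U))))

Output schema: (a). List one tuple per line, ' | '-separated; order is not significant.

Stepwise |·|:
  R → 6
  γ[a; MAX(b)→h](R) → 4
  π[a](γ[a; MAX(b)→h](R)) → 4
  S → 4
  U → 4
  (S ⋈[c=e] U) → 3
  ρ[a/c]((S ⋈[c=e] U)) → 3
  π[a](ρ[a/c]((S ⋈[c=e] U))) → 3
  (π[a](γ[a; MAX(b)→h](R)) ∪ π[a](ρ[a/c]((S ⋈[c=e] U)))) → 7

== RESULT ==
a
2
2
3
5
5
7
9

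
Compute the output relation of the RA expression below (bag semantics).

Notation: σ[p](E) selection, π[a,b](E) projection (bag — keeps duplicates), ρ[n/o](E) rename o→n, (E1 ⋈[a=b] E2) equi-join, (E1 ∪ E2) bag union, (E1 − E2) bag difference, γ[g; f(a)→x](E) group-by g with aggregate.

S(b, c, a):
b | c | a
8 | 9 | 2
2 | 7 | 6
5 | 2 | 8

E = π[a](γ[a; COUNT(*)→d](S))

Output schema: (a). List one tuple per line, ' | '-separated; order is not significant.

Per-node cardinality:
  S → 3
  γ[a; COUNT(*)→d](S) → 3
  π[a](γ[a; COUNT(*)→d](S)) → 3

== RESULT ==
a
2
6
8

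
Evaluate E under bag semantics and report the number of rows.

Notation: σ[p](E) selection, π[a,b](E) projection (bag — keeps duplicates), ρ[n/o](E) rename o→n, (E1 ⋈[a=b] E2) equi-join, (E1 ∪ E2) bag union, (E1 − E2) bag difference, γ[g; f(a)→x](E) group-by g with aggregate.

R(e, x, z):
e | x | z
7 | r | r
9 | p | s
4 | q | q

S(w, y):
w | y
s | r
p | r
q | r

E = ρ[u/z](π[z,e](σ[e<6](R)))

Row counts bottom-up:
  R → 3
  σ[e<6](R) → 1
  π[z,e](σ[e<6](R)) → 1
  ρ[u/z](π[z,e](σ[e<6](R))) → 1

|E| = 1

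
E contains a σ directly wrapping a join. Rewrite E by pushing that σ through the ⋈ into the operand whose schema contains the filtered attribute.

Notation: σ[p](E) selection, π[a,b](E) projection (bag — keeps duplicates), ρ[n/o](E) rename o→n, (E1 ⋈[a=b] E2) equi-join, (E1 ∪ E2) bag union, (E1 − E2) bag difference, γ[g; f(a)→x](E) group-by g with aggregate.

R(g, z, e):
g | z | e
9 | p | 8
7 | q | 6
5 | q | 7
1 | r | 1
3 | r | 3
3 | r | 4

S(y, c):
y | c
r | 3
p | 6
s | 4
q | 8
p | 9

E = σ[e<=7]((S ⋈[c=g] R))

σ filters on e, owned by the right side.
E' = (S ⋈[c=g] σ[e<=7](R))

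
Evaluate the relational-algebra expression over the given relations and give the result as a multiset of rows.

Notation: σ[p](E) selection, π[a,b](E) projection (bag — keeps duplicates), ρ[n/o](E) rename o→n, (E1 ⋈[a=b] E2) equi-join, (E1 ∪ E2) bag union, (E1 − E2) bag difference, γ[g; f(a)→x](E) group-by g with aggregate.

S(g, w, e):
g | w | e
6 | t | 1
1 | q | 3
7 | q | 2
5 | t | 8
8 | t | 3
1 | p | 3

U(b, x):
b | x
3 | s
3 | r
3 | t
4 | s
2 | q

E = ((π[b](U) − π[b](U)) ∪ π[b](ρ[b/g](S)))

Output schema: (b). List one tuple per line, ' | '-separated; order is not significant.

Per-node cardinality:
  U → 5
  π[b](U) → 5
  U → 5
  π[b](U) → 5
  (π[b](U) − π[b](U)) → 0
  S → 6
  ρ[b/g](S) → 6
  π[b](ρ[b/g](S)) → 6
  ((π[b](U) − π[b](U)) ∪ π[b](ρ[b/g](S))) → 6

== RESULT ==
b
1
1
5
6
7
8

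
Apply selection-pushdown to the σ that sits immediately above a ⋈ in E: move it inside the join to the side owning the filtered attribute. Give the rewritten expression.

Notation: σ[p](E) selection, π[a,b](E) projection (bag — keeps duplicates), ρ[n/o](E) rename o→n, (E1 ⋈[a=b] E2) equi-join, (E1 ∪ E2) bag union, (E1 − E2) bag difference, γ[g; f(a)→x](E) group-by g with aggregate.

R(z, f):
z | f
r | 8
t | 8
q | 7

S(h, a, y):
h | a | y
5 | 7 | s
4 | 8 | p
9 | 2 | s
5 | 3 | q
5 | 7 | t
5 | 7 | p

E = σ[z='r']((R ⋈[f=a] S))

σ filters on z, owned by the left side.
E' = (σ[z='r'](R) ⋈[f=a] S)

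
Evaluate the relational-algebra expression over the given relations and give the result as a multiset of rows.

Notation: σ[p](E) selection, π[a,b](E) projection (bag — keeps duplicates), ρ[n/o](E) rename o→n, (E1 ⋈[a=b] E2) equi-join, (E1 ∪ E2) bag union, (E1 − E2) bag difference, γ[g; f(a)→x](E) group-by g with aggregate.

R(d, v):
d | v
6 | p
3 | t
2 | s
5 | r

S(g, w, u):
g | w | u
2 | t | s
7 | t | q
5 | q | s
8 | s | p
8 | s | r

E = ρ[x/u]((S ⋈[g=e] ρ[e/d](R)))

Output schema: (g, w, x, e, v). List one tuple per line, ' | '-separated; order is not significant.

Stepwise |·|:
  S → 5
  R → 4
  ρ[e/d](R) → 4
  (S ⋈[g=e] ρ[e/d](R)) → 2
  ρ[x/u]((S ⋈[g=e] ρ[e/d](R))) → 2

== RESULT ==
g | w | x | e | v
2 | t | s | 2 | s
5 | q | s | 5 | r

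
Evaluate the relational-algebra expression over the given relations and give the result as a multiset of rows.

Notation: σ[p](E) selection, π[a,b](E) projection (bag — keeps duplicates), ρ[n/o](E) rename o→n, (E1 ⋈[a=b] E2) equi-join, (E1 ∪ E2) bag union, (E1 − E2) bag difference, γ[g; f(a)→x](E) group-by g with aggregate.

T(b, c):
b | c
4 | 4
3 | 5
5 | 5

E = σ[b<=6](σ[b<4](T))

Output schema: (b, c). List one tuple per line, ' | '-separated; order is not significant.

Subexpression sizes:
  T → 3
  σ[b<4](T) → 1
  σ[b<=6](σ[b<4](T)) → 1

== RESULT ==
b | c
3 | 5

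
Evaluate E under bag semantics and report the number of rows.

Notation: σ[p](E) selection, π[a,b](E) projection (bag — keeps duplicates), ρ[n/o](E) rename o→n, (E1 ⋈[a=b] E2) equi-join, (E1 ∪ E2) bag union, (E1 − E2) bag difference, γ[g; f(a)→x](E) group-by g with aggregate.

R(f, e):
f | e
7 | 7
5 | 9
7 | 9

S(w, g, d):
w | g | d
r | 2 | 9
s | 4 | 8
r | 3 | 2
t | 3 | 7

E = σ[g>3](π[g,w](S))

Per-node cardinality:
  S → 4
  π[g,w](S) → 4
  σ[g>3](π[g,w](S)) → 1

|E| = 1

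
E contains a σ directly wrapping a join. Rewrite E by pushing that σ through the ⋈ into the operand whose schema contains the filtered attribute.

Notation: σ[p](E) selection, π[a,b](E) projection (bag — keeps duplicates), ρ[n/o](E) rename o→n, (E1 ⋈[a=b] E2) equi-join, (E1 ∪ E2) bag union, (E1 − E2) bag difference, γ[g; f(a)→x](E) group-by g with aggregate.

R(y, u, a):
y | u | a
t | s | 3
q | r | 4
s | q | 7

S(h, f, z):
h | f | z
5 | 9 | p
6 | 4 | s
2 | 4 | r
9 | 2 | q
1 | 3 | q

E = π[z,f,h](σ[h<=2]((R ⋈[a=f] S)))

σ filters on h, owned by the right side.
E' = π[z,f,h]((R ⋈[a=f] σ[h<=2](S)))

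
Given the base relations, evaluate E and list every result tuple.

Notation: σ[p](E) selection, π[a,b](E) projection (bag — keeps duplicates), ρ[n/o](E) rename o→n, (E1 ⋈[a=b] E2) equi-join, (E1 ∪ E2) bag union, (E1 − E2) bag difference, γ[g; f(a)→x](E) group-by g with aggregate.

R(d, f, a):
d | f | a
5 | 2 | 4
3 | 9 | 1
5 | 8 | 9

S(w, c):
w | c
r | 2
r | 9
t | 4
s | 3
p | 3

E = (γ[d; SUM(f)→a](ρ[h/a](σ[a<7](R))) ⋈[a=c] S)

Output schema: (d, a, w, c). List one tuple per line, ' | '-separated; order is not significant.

Subexpression sizes:
  R → 3
  σ[a<7](R) → 2
  ρ[h/a](σ[a<7](R)) → 2
  γ[d; SUM(f)→a](ρ[h/a](σ[a<7](R))) → 2
  S → 5
  (γ[d; SUM(f)→a](ρ[h/a](σ[a<7](R))) ⋈[a=c] S) → 2

== RESULT ==
d | a | w | c
3 | 9 | r | 9
5 | 2 | r | 2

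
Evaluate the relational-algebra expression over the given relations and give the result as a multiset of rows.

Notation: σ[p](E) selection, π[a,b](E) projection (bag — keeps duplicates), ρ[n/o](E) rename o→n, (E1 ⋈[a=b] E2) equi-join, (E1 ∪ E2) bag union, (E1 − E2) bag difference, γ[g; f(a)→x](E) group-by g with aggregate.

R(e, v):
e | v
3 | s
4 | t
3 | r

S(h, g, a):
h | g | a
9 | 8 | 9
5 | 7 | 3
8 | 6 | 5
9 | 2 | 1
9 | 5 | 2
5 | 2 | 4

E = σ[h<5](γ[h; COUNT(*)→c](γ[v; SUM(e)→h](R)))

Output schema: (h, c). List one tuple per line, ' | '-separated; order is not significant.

Row counts bottom-up:
  R → 3
  γ[v; SUM(e)→h](R) → 3
  γ[h; COUNT(*)→c](γ[v; SUM(e)→h](R)) → 2
  σ[h<5](γ[h; COUNT(*)→c](γ[v; SUM(e)→h](R))) → 2

== RESULT ==
h | c
3 | 2
4 | 1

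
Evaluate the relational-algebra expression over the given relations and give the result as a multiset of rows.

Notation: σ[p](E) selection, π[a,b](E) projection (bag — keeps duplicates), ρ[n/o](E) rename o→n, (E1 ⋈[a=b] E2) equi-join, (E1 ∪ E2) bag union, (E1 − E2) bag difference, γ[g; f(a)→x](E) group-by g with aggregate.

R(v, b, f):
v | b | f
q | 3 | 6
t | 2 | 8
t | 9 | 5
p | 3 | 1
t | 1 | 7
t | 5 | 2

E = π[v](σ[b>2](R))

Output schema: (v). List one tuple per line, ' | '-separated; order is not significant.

Per-node cardinality:
  R → 6
  σ[b>2](R) → 4
  π[v](σ[b>2](R)) → 4

== RESULT ==
v
p
q
t
t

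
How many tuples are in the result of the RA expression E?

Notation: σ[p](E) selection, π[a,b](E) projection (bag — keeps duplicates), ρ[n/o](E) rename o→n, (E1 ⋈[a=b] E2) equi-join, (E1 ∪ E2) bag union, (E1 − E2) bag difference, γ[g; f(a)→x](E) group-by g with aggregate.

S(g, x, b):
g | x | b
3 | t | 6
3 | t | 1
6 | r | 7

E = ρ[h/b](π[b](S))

Subexpression sizes:
  S → 3
  π[b](S) → 3
  ρ[h/b](π[b](S)) → 3

|E| = 3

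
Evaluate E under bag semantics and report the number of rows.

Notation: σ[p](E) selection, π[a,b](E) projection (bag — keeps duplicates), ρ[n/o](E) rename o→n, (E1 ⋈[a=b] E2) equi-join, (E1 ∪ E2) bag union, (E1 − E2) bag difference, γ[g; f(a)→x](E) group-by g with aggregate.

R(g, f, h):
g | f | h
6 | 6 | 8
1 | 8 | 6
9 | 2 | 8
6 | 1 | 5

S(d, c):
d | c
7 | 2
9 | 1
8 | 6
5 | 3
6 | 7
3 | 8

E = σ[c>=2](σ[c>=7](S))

Row counts bottom-up:
  S → 6
  σ[c>=7](S) → 2
  σ[c>=2](σ[c>=7](S)) → 2

|E| = 2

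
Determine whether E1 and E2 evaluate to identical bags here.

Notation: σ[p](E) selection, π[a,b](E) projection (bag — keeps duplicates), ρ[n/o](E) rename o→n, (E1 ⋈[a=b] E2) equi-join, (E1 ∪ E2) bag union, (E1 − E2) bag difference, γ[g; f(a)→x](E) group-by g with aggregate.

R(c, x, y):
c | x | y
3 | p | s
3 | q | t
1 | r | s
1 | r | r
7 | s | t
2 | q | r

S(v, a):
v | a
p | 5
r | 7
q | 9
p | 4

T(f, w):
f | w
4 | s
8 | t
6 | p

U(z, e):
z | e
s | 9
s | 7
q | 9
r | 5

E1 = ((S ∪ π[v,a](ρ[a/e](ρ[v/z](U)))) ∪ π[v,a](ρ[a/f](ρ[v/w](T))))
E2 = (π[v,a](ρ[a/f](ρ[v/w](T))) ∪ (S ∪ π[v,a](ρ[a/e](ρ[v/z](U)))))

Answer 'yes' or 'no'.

E1 stepwise |·|:
  S → 4
  U → 4
  ρ[v/z](U) → 4
  ρ[a/e](ρ[v/z](U)) → 4
  π[v,a](ρ[a/e](ρ[v/z](U))) → 4
  (S ∪ π[v,a](ρ[a/e](ρ[v/z](U)))) → 8
  T → 3
  ρ[v/w](T) → 3
  ρ[a/f](ρ[v/w](T)) → 3
  π[v,a](ρ[a/f](ρ[v/w](T))) → 3
  ((S ∪ π[v,a](ρ[a/e](ρ[v/z](U)))) ∪ π[v,a](ρ[a/f](ρ[v/w](T)))) → 11
E2 stepwise |·|:
  T → 3
  ρ[v/w](T) → 3
  ρ[a/f](ρ[v/w](T)) → 3
  π[v,a](ρ[a/f](ρ[v/w](T))) → 3
  S → 4
  U → 4
  ρ[v/z](U) → 4
  ρ[a/e](ρ[v/z](U)) → 4
  π[v,a](ρ[a/e](ρ[v/z](U))) → 4
  (S ∪ π[v,a](ρ[a/e](ρ[v/z](U)))) → 8
  (π[v,a](ρ[a/f](ρ[v/w](T))) ∪ (S ∪ π[v,a](ρ[a/e](ρ[v/z](U))))) → 11

E1 and E2 produce the same multiset:
v | a
p | 4
p | 5
p | 6
q | 9
q | 9
r | 5
r | 7
s | 4
s | 7
s | 9
t | 8

yes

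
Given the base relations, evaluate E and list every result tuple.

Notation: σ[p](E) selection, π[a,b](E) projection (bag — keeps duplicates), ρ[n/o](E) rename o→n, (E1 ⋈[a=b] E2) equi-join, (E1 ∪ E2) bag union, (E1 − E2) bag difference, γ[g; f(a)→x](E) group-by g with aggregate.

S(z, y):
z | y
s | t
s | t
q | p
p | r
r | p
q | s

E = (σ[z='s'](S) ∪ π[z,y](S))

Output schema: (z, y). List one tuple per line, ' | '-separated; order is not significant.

Stepwise |·|:
  S → 6
  σ[z='s'](S) → 2
  S → 6
  π[z,y](S) → 6
  (σ[z='s'](S) ∪ π[z,y](S)) → 8

== RESULT ==
z | y
p | r
q | p
q | s
r | p
s | t
s | t
s | t
s | t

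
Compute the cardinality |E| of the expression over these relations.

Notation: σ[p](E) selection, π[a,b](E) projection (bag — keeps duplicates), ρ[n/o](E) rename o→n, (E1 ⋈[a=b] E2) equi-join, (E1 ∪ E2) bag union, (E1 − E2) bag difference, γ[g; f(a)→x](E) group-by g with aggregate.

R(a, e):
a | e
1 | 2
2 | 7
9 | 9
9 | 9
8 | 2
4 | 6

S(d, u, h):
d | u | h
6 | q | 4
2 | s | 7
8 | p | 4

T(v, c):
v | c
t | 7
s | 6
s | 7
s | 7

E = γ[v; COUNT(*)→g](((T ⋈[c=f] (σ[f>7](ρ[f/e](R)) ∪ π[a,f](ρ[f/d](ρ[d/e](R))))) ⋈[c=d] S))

Subexpression sizes:
  T → 4
  R → 6
  ρ[f/e](R) → 6
  σ[f>7](ρ[f/e](R)) → 2
  R → 6
  ρ[d/e](R) → 6
  ρ[f/d](ρ[d/e](R)) → 6
  π[a,f](ρ[f/d](ρ[d/e](R))) → 6
  (σ[f>7](ρ[f/e](R)) ∪ π[a,f](ρ[f/d](ρ[d/e](R)))) → 8
  (T ⋈[c=f] (σ[f>7](ρ[f/e](R)) ∪ π[a,f](ρ[f/d](ρ[d/e](R))))) → 4
  S → 3
  ((T ⋈[c=f] (σ[f>7](ρ[f/e](R)) ∪ π[a,f](ρ[f/d](ρ[d/e](R))))) ⋈[c=d] S) → 1
  γ[v; COUNT(*)→g](((T ⋈[c=f] (σ[f>7](ρ[f/e](R)) ∪ π[a,f](ρ[f/d](ρ[d/e](R))))) ⋈[c=d] S)) → 1

|E| = 1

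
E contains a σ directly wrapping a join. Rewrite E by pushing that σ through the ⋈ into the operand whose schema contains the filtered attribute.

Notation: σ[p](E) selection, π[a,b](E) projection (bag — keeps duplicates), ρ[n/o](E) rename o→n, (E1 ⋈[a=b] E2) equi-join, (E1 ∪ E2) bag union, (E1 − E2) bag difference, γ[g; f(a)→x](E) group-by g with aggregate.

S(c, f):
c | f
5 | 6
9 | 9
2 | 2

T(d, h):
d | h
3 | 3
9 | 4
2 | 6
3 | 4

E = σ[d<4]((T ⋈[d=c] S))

σ filters on d, owned by the left side.
E' = (σ[d<4](T) ⋈[d=c] S)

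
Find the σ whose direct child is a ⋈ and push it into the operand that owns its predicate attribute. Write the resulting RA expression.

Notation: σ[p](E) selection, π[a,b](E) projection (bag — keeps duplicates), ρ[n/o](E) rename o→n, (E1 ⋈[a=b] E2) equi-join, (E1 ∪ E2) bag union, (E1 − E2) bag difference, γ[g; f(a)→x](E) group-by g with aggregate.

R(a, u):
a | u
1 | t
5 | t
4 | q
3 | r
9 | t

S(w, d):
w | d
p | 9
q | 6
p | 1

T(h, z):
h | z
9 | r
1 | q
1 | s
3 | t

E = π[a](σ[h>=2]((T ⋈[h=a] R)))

σ filters on h, owned by the left side.
E' = π[a]((σ[h>=2](T) ⋈[h=a] R))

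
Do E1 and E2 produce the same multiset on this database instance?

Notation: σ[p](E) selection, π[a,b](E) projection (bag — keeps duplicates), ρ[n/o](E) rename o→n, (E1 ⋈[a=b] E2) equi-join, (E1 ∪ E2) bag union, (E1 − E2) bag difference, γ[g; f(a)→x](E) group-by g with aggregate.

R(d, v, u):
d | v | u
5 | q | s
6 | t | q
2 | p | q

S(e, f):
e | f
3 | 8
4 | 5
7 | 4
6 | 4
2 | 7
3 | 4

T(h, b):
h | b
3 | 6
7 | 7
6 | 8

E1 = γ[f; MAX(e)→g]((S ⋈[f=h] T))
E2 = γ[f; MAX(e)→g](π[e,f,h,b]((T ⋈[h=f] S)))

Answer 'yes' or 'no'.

E1 row counts bottom-up:
  S → 6
  T → 3
  (S ⋈[f=h] T) → 1
  γ[f; MAX(e)→g]((S ⋈[f=h] T)) → 1
E2 row counts bottom-up:
  T → 3
  S → 6
  (T ⋈[h=f] S) → 1
  π[e,f,h,b]((T ⋈[h=f] S)) → 1
  γ[f; MAX(e)→g](π[e,f,h,b]((T ⋈[h=f] S))) → 1

E1 and E2 produce the same multiset:
f | g
7 | 2

yes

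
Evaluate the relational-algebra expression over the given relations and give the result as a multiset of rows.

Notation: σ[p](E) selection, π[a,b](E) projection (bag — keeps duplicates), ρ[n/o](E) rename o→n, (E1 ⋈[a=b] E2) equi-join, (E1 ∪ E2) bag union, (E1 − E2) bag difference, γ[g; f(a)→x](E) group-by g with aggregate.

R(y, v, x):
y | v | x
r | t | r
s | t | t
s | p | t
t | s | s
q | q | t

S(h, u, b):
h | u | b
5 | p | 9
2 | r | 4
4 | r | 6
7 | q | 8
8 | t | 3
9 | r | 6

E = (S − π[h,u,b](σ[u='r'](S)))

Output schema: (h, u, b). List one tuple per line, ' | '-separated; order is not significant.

Per-node cardinality:
  S → 6
  S → 6
  σ[u='r'](S) → 3
  π[h,u,b](σ[u='r'](S)) → 3
  (S − π[h,u,b](σ[u='r'](S))) → 3

== RESULT ==
h | u | b
5 | p | 9
7 | q | 8
8 | t | 3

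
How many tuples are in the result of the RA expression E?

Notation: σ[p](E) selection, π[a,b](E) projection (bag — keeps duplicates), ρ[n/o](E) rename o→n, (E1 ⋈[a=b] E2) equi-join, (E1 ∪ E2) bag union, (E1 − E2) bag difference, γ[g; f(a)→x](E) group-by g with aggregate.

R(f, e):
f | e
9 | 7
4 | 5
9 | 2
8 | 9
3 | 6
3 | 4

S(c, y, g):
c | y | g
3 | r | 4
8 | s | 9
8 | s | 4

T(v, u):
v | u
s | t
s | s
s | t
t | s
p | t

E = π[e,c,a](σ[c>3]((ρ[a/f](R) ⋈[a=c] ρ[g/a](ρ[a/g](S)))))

Row counts bottom-up:
  R → 6
  ρ[a/f](R) → 6
  S → 3
  ρ[a/g](S) → 3
  ρ[g/a](ρ[a/g](S)) → 3
  (ρ[a/f](R) ⋈[a=c] ρ[g/a](ρ[a/g](S))) → 4
  σ[c>3]((ρ[a/f](R) ⋈[a=c] ρ[g/a](ρ[a/g](S)))) → 2
  π[e,c,a](σ[c>3]((ρ[a/f](R) ⋈[a=c] ρ[g/a](ρ[a/g](S))))) → 2

|E| = 2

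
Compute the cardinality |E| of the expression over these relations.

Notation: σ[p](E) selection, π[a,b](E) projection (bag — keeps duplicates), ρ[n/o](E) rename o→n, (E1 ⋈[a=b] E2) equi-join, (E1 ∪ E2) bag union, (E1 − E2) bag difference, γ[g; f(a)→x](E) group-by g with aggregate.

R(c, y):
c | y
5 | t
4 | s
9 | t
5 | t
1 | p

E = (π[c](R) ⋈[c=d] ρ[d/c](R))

Row counts bottom-up:
  R → 5
  π[c](R) → 5
  R → 5
  ρ[d/c](R) → 5
  (π[c](R) ⋈[c=d] ρ[d/c](R)) → 7

|E| = 7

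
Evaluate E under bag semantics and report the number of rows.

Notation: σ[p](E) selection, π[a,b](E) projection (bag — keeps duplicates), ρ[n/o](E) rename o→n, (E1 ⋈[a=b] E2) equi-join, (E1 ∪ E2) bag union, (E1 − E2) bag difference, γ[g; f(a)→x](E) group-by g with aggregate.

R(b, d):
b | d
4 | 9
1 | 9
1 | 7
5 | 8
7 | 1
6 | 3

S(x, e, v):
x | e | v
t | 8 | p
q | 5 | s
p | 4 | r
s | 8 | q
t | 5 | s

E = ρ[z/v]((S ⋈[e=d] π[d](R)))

Row counts bottom-up:
  S → 5
  R → 6
  π[d](R) → 6
  (S ⋈[e=d] π[d](R)) → 2
  ρ[z/v]((S ⋈[e=d] π[d](R))) → 2

|E| = 2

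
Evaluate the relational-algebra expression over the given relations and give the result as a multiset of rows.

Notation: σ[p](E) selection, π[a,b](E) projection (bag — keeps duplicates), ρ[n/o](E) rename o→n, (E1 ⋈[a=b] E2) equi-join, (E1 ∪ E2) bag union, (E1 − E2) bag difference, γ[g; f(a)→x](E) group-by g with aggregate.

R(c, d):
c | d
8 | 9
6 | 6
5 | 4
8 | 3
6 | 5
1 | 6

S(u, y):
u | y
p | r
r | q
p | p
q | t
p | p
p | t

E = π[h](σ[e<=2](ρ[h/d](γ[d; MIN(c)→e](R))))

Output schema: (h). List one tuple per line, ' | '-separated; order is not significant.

Per-node cardinality:
  R → 6
  γ[d; MIN(c)→e](R) → 5
  ρ[h/d](γ[d; MIN(c)→e](R)) → 5
  σ[e<=2](ρ[h/d](γ[d; MIN(c)→e](R))) → 1
  π[h](σ[e<=2](ρ[h/d](γ[d; MIN(c)→e](R)))) → 1

== RESULT ==
h
6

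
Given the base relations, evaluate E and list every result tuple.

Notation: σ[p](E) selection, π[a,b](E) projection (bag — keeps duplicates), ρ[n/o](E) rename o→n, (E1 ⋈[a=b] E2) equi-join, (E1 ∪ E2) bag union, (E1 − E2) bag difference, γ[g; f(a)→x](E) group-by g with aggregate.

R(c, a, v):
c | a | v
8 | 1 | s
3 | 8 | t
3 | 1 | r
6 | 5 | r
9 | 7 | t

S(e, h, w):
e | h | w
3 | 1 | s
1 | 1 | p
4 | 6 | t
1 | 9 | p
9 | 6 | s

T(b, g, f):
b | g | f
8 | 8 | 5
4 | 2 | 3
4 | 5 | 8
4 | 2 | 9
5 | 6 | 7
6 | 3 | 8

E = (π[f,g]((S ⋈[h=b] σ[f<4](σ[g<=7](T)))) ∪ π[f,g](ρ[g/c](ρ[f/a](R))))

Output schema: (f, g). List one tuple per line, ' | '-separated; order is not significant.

Per-node cardinality:
  S → 5
  T → 6
  σ[g<=7](T) → 5
  σ[f<4](σ[g<=7](T)) → 1
  (S ⋈[h=b] σ[f<4](σ[g<=7](T))) → 0
  π[f,g]((S ⋈[h=b] σ[f<4](σ[g<=7](T)))) → 0
  R → 5
  ρ[f/a](R) → 5
  ρ[g/c](ρ[f/a](R)) → 5
  π[f,g](ρ[g/c](ρ[f/a](R))) → 5
  (π[f,g]((S ⋈[h=b] σ[f<4](σ[g<=7](T)))) ∪ π[f,g](ρ[g/c](ρ[f/a](R)))) → 5

== RESULT ==
f | g
1 | 3
1 | 8
5 | 6
7 | 9
8 | 3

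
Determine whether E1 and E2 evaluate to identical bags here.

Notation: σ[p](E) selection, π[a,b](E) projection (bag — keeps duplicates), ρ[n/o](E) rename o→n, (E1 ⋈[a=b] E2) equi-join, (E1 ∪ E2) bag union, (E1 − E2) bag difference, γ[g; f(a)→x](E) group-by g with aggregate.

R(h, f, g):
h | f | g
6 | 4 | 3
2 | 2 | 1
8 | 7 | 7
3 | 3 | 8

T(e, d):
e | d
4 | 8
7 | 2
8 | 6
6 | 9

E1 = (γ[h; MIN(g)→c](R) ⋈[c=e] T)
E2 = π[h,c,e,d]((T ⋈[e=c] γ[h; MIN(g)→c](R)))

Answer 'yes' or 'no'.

E1 stepwise |·|:
  R → 4
  γ[h; MIN(g)→c](R) → 4
  T → 4
  (γ[h; MIN(g)→c](R) ⋈[c=e] T) → 2
E2 stepwise |·|:
  T → 4
  R → 4
  γ[h; MIN(g)→c](R) → 4
  (T ⋈[e=c] γ[h; MIN(g)→c](R)) → 2
  π[h,c,e,d]((T ⋈[e=c] γ[h; MIN(g)→c](R))) → 2

E1 and E2 produce the same multiset:
h | c | e | d
3 | 8 | 8 | 6
8 | 7 | 7 | 2

yes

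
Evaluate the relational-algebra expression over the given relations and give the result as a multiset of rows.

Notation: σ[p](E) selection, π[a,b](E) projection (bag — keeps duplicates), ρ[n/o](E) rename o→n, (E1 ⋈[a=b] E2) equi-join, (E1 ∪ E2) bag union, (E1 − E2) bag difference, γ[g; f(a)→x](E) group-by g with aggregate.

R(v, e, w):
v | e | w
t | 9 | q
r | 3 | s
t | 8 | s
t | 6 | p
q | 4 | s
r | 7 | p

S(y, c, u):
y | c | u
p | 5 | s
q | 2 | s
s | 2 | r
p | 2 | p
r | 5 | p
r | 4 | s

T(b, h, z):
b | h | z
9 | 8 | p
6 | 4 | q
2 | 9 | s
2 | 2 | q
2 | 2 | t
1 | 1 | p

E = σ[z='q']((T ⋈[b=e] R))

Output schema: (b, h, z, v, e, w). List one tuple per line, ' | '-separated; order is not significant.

Stepwise |·|:
  T → 6
  R → 6
  (T ⋈[b=e] R) → 2
  σ[z='q']((T ⋈[b=e] R)) → 1

== RESULT ==
b | h | z | v | e | w
6 | 4 | q | t | 6 | p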